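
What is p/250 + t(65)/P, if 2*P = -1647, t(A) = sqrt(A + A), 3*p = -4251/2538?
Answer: -1417/634500 - 2*sqrt(130)/1647 ≈ -0.016079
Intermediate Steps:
p = -1417/2538 (p = (-4251/2538)/3 = (-4251*1/2538)/3 = (1/3)*(-1417/846) = -1417/2538 ≈ -0.55831)
t(A) = sqrt(2)*sqrt(A) (t(A) = sqrt(2*A) = sqrt(2)*sqrt(A))
P = -1647/2 (P = (1/2)*(-1647) = -1647/2 ≈ -823.50)
p/250 + t(65)/P = -1417/2538/250 + (sqrt(2)*sqrt(65))/(-1647/2) = -1417/2538*1/250 + sqrt(130)*(-2/1647) = -1417/634500 - 2*sqrt(130)/1647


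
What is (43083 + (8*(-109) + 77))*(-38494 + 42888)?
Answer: 185813472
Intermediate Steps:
(43083 + (8*(-109) + 77))*(-38494 + 42888) = (43083 + (-872 + 77))*4394 = (43083 - 795)*4394 = 42288*4394 = 185813472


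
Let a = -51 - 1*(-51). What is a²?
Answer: 0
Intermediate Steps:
a = 0 (a = -51 + 51 = 0)
a² = 0² = 0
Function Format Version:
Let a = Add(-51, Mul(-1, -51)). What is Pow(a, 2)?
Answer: 0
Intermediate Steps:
a = 0 (a = Add(-51, 51) = 0)
Pow(a, 2) = Pow(0, 2) = 0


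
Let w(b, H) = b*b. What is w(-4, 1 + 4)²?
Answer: 256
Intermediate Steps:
w(b, H) = b²
w(-4, 1 + 4)² = ((-4)²)² = 16² = 256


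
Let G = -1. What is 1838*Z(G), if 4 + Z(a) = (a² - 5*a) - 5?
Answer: -5514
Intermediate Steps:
Z(a) = -9 + a² - 5*a (Z(a) = -4 + ((a² - 5*a) - 5) = -4 + (-5 + a² - 5*a) = -9 + a² - 5*a)
1838*Z(G) = 1838*(-9 + (-1)² - 5*(-1)) = 1838*(-9 + 1 + 5) = 1838*(-3) = -5514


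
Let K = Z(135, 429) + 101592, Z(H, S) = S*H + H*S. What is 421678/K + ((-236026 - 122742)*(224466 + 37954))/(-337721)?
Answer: 10234983405114079/36713987631 ≈ 2.7878e+5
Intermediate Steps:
Z(H, S) = 2*H*S (Z(H, S) = H*S + H*S = 2*H*S)
K = 217422 (K = 2*135*429 + 101592 = 115830 + 101592 = 217422)
421678/K + ((-236026 - 122742)*(224466 + 37954))/(-337721) = 421678/217422 + ((-236026 - 122742)*(224466 + 37954))/(-337721) = 421678*(1/217422) - 358768*262420*(-1/337721) = 210839/108711 - 94147898560*(-1/337721) = 210839/108711 + 94147898560/337721 = 10234983405114079/36713987631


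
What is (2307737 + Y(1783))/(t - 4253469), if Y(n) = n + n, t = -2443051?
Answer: -2311303/6696520 ≈ -0.34515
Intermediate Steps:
Y(n) = 2*n
(2307737 + Y(1783))/(t - 4253469) = (2307737 + 2*1783)/(-2443051 - 4253469) = (2307737 + 3566)/(-6696520) = 2311303*(-1/6696520) = -2311303/6696520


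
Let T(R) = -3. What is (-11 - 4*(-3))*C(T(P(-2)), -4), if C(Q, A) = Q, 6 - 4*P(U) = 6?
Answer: -3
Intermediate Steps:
P(U) = 0 (P(U) = 3/2 - 1/4*6 = 3/2 - 3/2 = 0)
(-11 - 4*(-3))*C(T(P(-2)), -4) = (-11 - 4*(-3))*(-3) = (-11 + 12)*(-3) = 1*(-3) = -3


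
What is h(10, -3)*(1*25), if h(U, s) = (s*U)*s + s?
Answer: 2175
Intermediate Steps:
h(U, s) = s + U*s² (h(U, s) = (U*s)*s + s = U*s² + s = s + U*s²)
h(10, -3)*(1*25) = (-3*(1 + 10*(-3)))*(1*25) = -3*(1 - 30)*25 = -3*(-29)*25 = 87*25 = 2175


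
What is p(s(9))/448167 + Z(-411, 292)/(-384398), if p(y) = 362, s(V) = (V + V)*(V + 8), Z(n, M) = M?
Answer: 4143656/86137249233 ≈ 4.8105e-5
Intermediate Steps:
s(V) = 2*V*(8 + V) (s(V) = (2*V)*(8 + V) = 2*V*(8 + V))
p(s(9))/448167 + Z(-411, 292)/(-384398) = 362/448167 + 292/(-384398) = 362*(1/448167) + 292*(-1/384398) = 362/448167 - 146/192199 = 4143656/86137249233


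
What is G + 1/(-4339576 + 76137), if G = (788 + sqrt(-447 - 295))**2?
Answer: 2644193394677/4263439 + 1576*I*sqrt(742) ≈ 6.202e+5 + 42930.0*I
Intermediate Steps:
G = (788 + I*sqrt(742))**2 (G = (788 + sqrt(-742))**2 = (788 + I*sqrt(742))**2 ≈ 6.202e+5 + 42930.0*I)
G + 1/(-4339576 + 76137) = (788 + I*sqrt(742))**2 + 1/(-4339576 + 76137) = (788 + I*sqrt(742))**2 + 1/(-4263439) = (788 + I*sqrt(742))**2 - 1/4263439 = -1/4263439 + (788 + I*sqrt(742))**2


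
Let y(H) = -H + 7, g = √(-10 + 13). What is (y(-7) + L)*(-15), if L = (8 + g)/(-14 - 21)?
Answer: -1446/7 + 3*√3/7 ≈ -205.83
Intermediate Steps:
g = √3 ≈ 1.7320
y(H) = 7 - H
L = -8/35 - √3/35 (L = (8 + √3)/(-14 - 21) = (8 + √3)/(-35) = (8 + √3)*(-1/35) = -8/35 - √3/35 ≈ -0.27806)
(y(-7) + L)*(-15) = ((7 - 1*(-7)) + (-8/35 - √3/35))*(-15) = ((7 + 7) + (-8/35 - √3/35))*(-15) = (14 + (-8/35 - √3/35))*(-15) = (482/35 - √3/35)*(-15) = -1446/7 + 3*√3/7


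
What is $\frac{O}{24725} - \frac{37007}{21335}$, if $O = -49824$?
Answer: $- \frac{395598623}{105501575} \approx -3.7497$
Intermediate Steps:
$\frac{O}{24725} - \frac{37007}{21335} = - \frac{49824}{24725} - \frac{37007}{21335} = - \frac{395598623}{105501575}$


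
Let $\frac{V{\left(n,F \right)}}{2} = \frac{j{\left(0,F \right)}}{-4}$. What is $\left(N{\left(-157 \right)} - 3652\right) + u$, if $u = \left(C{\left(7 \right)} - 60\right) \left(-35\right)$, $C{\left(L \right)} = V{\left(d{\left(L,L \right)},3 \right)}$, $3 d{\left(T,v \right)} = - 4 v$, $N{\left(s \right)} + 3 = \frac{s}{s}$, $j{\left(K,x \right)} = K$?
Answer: $-1554$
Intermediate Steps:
$N{\left(s \right)} = -2$ ($N{\left(s \right)} = -3 + \frac{s}{s} = -3 + 1 = -2$)
$d{\left(T,v \right)} = - \frac{4 v}{3}$ ($d{\left(T,v \right)} = \frac{\left(-4\right) v}{3} = - \frac{4 v}{3}$)
$V{\left(n,F \right)} = 0$ ($V{\left(n,F \right)} = 2 \frac{0}{-4} = 2 \cdot 0 \left(- \frac{1}{4}\right) = 2 \cdot 0 = 0$)
$C{\left(L \right)} = 0$
$u = 2100$ ($u = \left(0 - 60\right) \left(-35\right) = \left(-60\right) \left(-35\right) = 2100$)
$\left(N{\left(-157 \right)} - 3652\right) + u = \left(-2 - 3652\right) + 2100 = -3654 + 2100 = -1554$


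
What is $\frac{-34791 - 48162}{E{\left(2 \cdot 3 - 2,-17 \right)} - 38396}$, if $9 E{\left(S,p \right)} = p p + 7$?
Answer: $\frac{746577}{345268} \approx 2.1623$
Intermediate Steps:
$E{\left(S,p \right)} = \frac{7}{9} + \frac{p^{2}}{9}$ ($E{\left(S,p \right)} = \frac{p p + 7}{9} = \frac{p^{2} + 7}{9} = \frac{7 + p^{2}}{9} = \frac{7}{9} + \frac{p^{2}}{9}$)
$\frac{-34791 - 48162}{E{\left(2 \cdot 3 - 2,-17 \right)} - 38396} = \frac{-34791 - 48162}{\left(\frac{7}{9} + \frac{\left(-17\right)^{2}}{9}\right) - 38396} = - \frac{82953}{\left(\frac{7}{9} + \frac{1}{9} \cdot 289\right) - 38396} = - \frac{82953}{\left(\frac{7}{9} + \frac{289}{9}\right) - 38396} = - \frac{82953}{\frac{296}{9} - 38396} = - \frac{82953}{- \frac{345268}{9}} = \left(-82953\right) \left(- \frac{9}{345268}\right) = \frac{746577}{345268}$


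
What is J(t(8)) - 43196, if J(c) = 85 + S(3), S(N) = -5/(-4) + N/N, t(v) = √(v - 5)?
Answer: -172435/4 ≈ -43109.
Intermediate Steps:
t(v) = √(-5 + v)
S(N) = 9/4 (S(N) = -5*(-¼) + 1 = 5/4 + 1 = 9/4)
J(c) = 349/4 (J(c) = 85 + 9/4 = 349/4)
J(t(8)) - 43196 = 349/4 - 43196 = -172435/4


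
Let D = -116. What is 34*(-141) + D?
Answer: -4910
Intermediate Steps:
34*(-141) + D = 34*(-141) - 116 = -4794 - 116 = -4910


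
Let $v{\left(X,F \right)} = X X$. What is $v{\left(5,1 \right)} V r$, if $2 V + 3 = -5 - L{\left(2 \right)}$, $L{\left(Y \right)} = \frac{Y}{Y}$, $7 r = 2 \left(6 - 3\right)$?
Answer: $- \frac{675}{7} \approx -96.429$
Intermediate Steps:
$r = \frac{6}{7}$ ($r = \frac{2 \left(6 - 3\right)}{7} = \frac{2 \cdot 3}{7} = \frac{1}{7} \cdot 6 = \frac{6}{7} \approx 0.85714$)
$L{\left(Y \right)} = 1$
$v{\left(X,F \right)} = X^{2}$
$V = - \frac{9}{2}$ ($V = - \frac{3}{2} + \frac{-5 - 1}{2} = - \frac{3}{2} + \frac{1}{2} \left(-6\right) = - \frac{3}{2} - 3 = - \frac{9}{2} \approx -4.5$)
$v{\left(5,1 \right)} V r = 5^{2} \left(- \frac{9}{2}\right) \frac{6}{7} = 25 \left(- \frac{9}{2}\right) \frac{6}{7} = \left(- \frac{225}{2}\right) \frac{6}{7} = - \frac{675}{7}$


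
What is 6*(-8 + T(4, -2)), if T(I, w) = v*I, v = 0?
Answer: -48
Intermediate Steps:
T(I, w) = 0 (T(I, w) = 0*I = 0)
6*(-8 + T(4, -2)) = 6*(-8 + 0) = 6*(-8) = -48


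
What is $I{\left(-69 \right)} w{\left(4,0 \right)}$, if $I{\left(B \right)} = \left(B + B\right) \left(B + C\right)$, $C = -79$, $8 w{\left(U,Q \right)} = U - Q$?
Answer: $10212$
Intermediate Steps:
$w{\left(U,Q \right)} = - \frac{Q}{8} + \frac{U}{8}$ ($w{\left(U,Q \right)} = \frac{U - Q}{8} = - \frac{Q}{8} + \frac{U}{8}$)
$I{\left(B \right)} = 2 B \left(-79 + B\right)$ ($I{\left(B \right)} = \left(B + B\right) \left(B - 79\right) = 2 B \left(-79 + B\right)$)
$I{\left(-69 \right)} w{\left(4,0 \right)} = 2 \left(-69\right) \left(-79 - 69\right) \left(\left(- \frac{1}{8}\right) 0 + \frac{1}{8} \cdot 4\right) = 2 \left(-69\right) \left(-148\right) \left(0 + \frac{1}{2}\right) = 20424 \cdot \frac{1}{2} = 10212$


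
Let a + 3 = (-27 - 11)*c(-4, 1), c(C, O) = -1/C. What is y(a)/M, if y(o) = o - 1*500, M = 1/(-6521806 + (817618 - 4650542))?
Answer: 5306799125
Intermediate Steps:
a = -25/2 (a = -3 + (-27 - 11)*(-1/(-4)) = -3 - (-38)*(-1)/4 = -3 - 38*¼ = -3 - 19/2 = -25/2 ≈ -12.500)
M = -1/10354730 (M = 1/(-6521806 - 3832924) = 1/(-10354730) = -1/10354730 ≈ -9.6574e-8)
y(o) = -500 + o (y(o) = o - 500 = -500 + o)
y(a)/M = (-500 - 25/2)/(-1/10354730) = -1025/2*(-10354730) = 5306799125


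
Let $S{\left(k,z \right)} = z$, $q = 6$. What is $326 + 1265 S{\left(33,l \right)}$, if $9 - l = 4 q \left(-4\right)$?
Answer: $133151$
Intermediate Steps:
$l = 105$ ($l = 9 - 4 \cdot 6 \left(-4\right) = 9 - 24 \left(-4\right) = 9 - -96 = 9 + 96 = 105$)
$326 + 1265 S{\left(33,l \right)} = 326 + 1265 \cdot 105 = 326 + 132825 = 133151$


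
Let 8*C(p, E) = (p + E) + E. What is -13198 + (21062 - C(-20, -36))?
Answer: 15751/2 ≈ 7875.5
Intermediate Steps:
C(p, E) = E/4 + p/8 (C(p, E) = ((p + E) + E)/8 = ((E + p) + E)/8 = (p + 2*E)/8 = E/4 + p/8)
-13198 + (21062 - C(-20, -36)) = -13198 + (21062 - ((1/4)*(-36) + (1/8)*(-20))) = -13198 + (21062 - (-9 - 5/2)) = -13198 + (21062 - 1*(-23/2)) = -13198 + (21062 + 23/2) = -13198 + 42147/2 = 15751/2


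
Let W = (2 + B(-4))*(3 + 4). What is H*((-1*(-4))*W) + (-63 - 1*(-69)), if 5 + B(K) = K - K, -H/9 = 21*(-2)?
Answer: -31746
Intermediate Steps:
H = 378 (H = -189*(-2) = -9*(-42) = 378)
B(K) = -5 (B(K) = -5 + (K - K) = -5 + 0 = -5)
W = -21 (W = (2 - 5)*(3 + 4) = -3*7 = -21)
H*((-1*(-4))*W) + (-63 - 1*(-69)) = 378*(-1*(-4)*(-21)) + (-63 - 1*(-69)) = 378*(4*(-21)) + (-63 + 69) = 378*(-84) + 6 = -31752 + 6 = -31746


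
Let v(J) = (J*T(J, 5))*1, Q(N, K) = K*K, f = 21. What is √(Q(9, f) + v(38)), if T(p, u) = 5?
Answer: √631 ≈ 25.120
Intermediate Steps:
Q(N, K) = K²
v(J) = 5*J (v(J) = (J*5)*1 = (5*J)*1 = 5*J)
√(Q(9, f) + v(38)) = √(21² + 5*38) = √(441 + 190) = √631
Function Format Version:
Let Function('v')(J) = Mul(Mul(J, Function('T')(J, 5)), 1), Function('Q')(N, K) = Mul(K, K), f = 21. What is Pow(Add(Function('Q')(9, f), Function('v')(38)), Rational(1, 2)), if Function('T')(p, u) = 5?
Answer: Pow(631, Rational(1, 2)) ≈ 25.120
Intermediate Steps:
Function('Q')(N, K) = Pow(K, 2)
Function('v')(J) = Mul(5, J) (Function('v')(J) = Mul(Mul(J, 5), 1) = Mul(Mul(5, J), 1) = Mul(5, J))
Pow(Add(Function('Q')(9, f), Function('v')(38)), Rational(1, 2)) = Pow(Add(Pow(21, 2), Mul(5, 38)), Rational(1, 2)) = Pow(Add(441, 190), Rational(1, 2)) = Pow(631, Rational(1, 2))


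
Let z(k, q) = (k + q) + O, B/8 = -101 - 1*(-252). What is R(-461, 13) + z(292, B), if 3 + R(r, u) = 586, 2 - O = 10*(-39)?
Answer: 2475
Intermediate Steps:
O = 392 (O = 2 - 10*(-39) = 2 - 1*(-390) = 2 + 390 = 392)
R(r, u) = 583 (R(r, u) = -3 + 586 = 583)
B = 1208 (B = 8*(-101 - 1*(-252)) = 8*(-101 + 252) = 8*151 = 1208)
z(k, q) = 392 + k + q (z(k, q) = (k + q) + 392 = 392 + k + q)
R(-461, 13) + z(292, B) = 583 + (392 + 292 + 1208) = 583 + 1892 = 2475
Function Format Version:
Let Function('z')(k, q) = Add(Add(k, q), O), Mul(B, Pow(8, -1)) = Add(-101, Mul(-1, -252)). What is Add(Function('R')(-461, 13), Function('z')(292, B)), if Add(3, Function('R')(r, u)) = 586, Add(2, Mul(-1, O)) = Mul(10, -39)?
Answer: 2475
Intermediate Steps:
O = 392 (O = Add(2, Mul(-1, Mul(10, -39))) = Add(2, Mul(-1, -390)) = Add(2, 390) = 392)
Function('R')(r, u) = 583 (Function('R')(r, u) = Add(-3, 586) = 583)
B = 1208 (B = Mul(8, Add(-101, Mul(-1, -252))) = Mul(8, Add(-101, 252)) = Mul(8, 151) = 1208)
Function('z')(k, q) = Add(392, k, q) (Function('z')(k, q) = Add(Add(k, q), 392) = Add(392, k, q))
Add(Function('R')(-461, 13), Function('z')(292, B)) = Add(583, Add(392, 292, 1208)) = Add(583, 1892) = 2475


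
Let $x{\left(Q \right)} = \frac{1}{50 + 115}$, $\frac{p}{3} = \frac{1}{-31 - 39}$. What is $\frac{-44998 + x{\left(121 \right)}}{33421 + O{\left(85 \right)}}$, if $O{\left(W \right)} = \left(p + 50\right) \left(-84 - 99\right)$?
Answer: $- \frac{103945366}{56084127} \approx -1.8534$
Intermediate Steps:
$p = - \frac{3}{70}$ ($p = \frac{3}{-31 - 39} = \frac{3}{-70} = 3 \left(- \frac{1}{70}\right) = - \frac{3}{70} \approx -0.042857$)
$O{\left(W \right)} = - \frac{639951}{70}$ ($O{\left(W \right)} = \left(- \frac{3}{70} + 50\right) \left(-84 - 99\right) = \frac{3497}{70} \left(-183\right) = - \frac{639951}{70}$)
$x{\left(Q \right)} = \frac{1}{165}$
$\frac{-44998 + x{\left(121 \right)}}{33421 + O{\left(85 \right)}} = \frac{-44998 + \frac{1}{165}}{33421 - \frac{639951}{70}} = - \frac{7424669}{165 \cdot \frac{1699519}{70}} = \left(- \frac{7424669}{165}\right) \frac{70}{1699519} = - \frac{103945366}{56084127}$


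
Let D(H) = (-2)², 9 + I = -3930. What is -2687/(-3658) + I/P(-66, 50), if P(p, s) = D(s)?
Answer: -7199057/7316 ≈ -984.02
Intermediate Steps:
I = -3939 (I = -9 - 3930 = -3939)
D(H) = 4
P(p, s) = 4
-2687/(-3658) + I/P(-66, 50) = -2687/(-3658) - 3939/4 = -2687*(-1/3658) - 3939*¼ = 2687/3658 - 3939/4 = -7199057/7316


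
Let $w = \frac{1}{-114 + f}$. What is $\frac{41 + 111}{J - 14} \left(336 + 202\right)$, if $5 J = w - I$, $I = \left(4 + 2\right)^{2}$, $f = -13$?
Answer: $- \frac{51927760}{13463} \approx -3857.1$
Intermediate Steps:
$I = 36$ ($I = 6^{2} = 36$)
$w = - \frac{1}{127}$ ($w = \frac{1}{-114 - 13} = \frac{1}{-127} = - \frac{1}{127} \approx -0.007874$)
$J = - \frac{4573}{635}$ ($J = \frac{- \frac{1}{127} - 36}{5} = \frac{1}{5} \left(- \frac{4573}{127}\right) = - \frac{4573}{635} \approx -7.2016$)
$\frac{41 + 111}{J - 14} \left(336 + 202\right) = \frac{41 + 111}{- \frac{4573}{635} - 14} \left(336 + 202\right) = \frac{152}{- \frac{13463}{635}} \cdot 538 = 152 \left(- \frac{635}{13463}\right) 538 = \left(- \frac{96520}{13463}\right) 538 = - \frac{51927760}{13463}$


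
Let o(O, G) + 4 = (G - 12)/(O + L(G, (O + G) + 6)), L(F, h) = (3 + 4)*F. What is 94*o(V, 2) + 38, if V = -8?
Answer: -1484/3 ≈ -494.67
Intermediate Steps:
L(F, h) = 7*F
o(O, G) = -4 + (-12 + G)/(O + 7*G) (o(O, G) = -4 + (G - 12)/(O + 7*G) = -4 + (-12 + G)/(O + 7*G))
94*o(V, 2) + 38 = 94*((-12 - 27*2 - 4*(-8))/(-8 + 7*2)) + 38 = 94*((-12 - 54 + 32)/(-8 + 14)) + 38 = 94*(-34/6) + 38 = 94*((⅙)*(-34)) + 38 = 94*(-17/3) + 38 = -1598/3 + 38 = -1484/3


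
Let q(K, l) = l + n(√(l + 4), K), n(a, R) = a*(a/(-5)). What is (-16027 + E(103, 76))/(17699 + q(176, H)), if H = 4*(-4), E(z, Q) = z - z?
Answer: -80135/88427 ≈ -0.90623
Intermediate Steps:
E(z, Q) = 0
H = -16
n(a, R) = -a²/5 (n(a, R) = a*(a*(-⅕)) = a*(-a/5) = -a²/5)
q(K, l) = -⅘ + 4*l/5 (q(K, l) = l - (⅘ + l/5) = l - (4 + l)/5 = l + (-⅘ - l/5) = -⅘ + 4*l/5)
(-16027 + E(103, 76))/(17699 + q(176, H)) = (-16027 + 0)/(17699 + (-⅘ + (⅘)*(-16))) = -16027/(17699 + (-⅘ - 64/5)) = -16027/(17699 - 68/5) = -16027/88427/5 = -16027*5/88427 = -80135/88427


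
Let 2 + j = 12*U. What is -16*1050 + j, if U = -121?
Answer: -18254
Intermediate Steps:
j = -1454 (j = -2 + 12*(-121) = -2 - 1452 = -1454)
-16*1050 + j = -16*1050 - 1454 = -16800 - 1454 = -18254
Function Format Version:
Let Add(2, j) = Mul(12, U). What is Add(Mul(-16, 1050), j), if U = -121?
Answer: -18254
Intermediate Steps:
j = -1454 (j = Add(-2, Mul(12, -121)) = Add(-2, -1452) = -1454)
Add(Mul(-16, 1050), j) = Add(Mul(-16, 1050), -1454) = Add(-16800, -1454) = -18254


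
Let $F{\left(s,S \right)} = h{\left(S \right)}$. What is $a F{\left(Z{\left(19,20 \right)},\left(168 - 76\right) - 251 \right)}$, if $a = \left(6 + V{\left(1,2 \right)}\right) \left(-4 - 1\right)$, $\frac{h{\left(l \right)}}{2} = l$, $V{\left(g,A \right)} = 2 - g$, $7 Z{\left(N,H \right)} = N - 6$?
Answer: $11130$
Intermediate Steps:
$Z{\left(N,H \right)} = - \frac{6}{7} + \frac{N}{7}$ ($Z{\left(N,H \right)} = \frac{N - 6}{7} = \frac{-6 + N}{7} = - \frac{6}{7} + \frac{N}{7}$)
$h{\left(l \right)} = 2 l$
$F{\left(s,S \right)} = 2 S$
$a = -35$ ($a = \left(6 + \left(2 - 1\right)\right) \left(-4 - 1\right) = \left(6 + \left(2 - 1\right)\right) \left(-5\right) = \left(6 + 1\right) \left(-5\right) = 7 \left(-5\right) = -35$)
$a F{\left(Z{\left(19,20 \right)},\left(168 - 76\right) - 251 \right)} = - 35 \cdot 2 \left(\left(168 - 76\right) - 251\right) = - 35 \cdot 2 \left(92 - 251\right) = - 35 \cdot 2 \left(-159\right) = \left(-35\right) \left(-318\right) = 11130$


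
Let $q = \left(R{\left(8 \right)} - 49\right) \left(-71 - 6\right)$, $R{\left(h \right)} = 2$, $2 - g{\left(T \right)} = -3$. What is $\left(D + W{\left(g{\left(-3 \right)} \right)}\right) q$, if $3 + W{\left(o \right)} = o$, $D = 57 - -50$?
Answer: $394471$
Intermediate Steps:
$g{\left(T \right)} = 5$ ($g{\left(T \right)} = 2 - -3 = 2 + 3 = 5$)
$D = 107$ ($D = 57 + 50 = 107$)
$W{\left(o \right)} = -3 + o$
$q = 3619$ ($q = \left(2 - 49\right) \left(-71 - 6\right) = \left(-47\right) \left(-77\right) = 3619$)
$\left(D + W{\left(g{\left(-3 \right)} \right)}\right) q = \left(107 + \left(-3 + 5\right)\right) 3619 = \left(107 + 2\right) 3619 = 109 \cdot 3619 = 394471$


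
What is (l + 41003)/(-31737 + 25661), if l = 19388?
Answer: -60391/6076 ≈ -9.9393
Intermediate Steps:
(l + 41003)/(-31737 + 25661) = (19388 + 41003)/(-31737 + 25661) = 60391/(-6076) = 60391*(-1/6076) = -60391/6076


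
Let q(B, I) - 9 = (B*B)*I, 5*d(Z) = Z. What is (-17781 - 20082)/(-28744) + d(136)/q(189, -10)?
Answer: 67619598131/51336927720 ≈ 1.3172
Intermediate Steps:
d(Z) = Z/5
q(B, I) = 9 + I*B² (q(B, I) = 9 + (B*B)*I = 9 + B²*I = 9 + I*B²)
(-17781 - 20082)/(-28744) + d(136)/q(189, -10) = (-17781 - 20082)/(-28744) + ((⅕)*136)/(9 - 10*189²) = -37863*(-1/28744) + 136/(5*(9 - 10*35721)) = 37863/28744 + 136/(5*(9 - 357210)) = 37863/28744 + (136/5)/(-357201) = 37863/28744 + (136/5)*(-1/357201) = 37863/28744 - 136/1786005 = 67619598131/51336927720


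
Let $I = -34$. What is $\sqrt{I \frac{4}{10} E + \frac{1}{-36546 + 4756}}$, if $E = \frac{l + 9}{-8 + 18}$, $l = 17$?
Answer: $\frac{i \sqrt{123650494}}{1870} \approx 5.9464 i$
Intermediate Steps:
$E = \frac{13}{5}$ ($E = \frac{17 + 9}{-8 + 18} = \frac{26}{10} = 26 \cdot \frac{1}{10} = \frac{13}{5} \approx 2.6$)
$\sqrt{I \frac{4}{10} E + \frac{1}{-36546 + 4756}} = \sqrt{- 34 \cdot \frac{4}{10} \cdot \frac{13}{5} + \frac{1}{-36546 + 4756}} = \sqrt{- 34 \cdot 4 \cdot \frac{1}{10} \cdot \frac{13}{5} + \frac{1}{-31790}} = \sqrt{\left(-34\right) \frac{2}{5} \cdot \frac{13}{5} - \frac{1}{31790}} = \sqrt{\left(- \frac{68}{5}\right) \frac{13}{5} - \frac{1}{31790}} = \sqrt{- \frac{884}{25} - \frac{1}{31790}} = \sqrt{- \frac{5620477}{158950}} = \frac{i \sqrt{123650494}}{1870}$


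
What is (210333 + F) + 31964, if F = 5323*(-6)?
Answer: 210359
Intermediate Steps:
F = -31938
(210333 + F) + 31964 = (210333 - 31938) + 31964 = 178395 + 31964 = 210359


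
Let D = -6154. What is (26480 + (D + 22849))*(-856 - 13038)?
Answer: -599873450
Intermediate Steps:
(26480 + (D + 22849))*(-856 - 13038) = (26480 + (-6154 + 22849))*(-856 - 13038) = (26480 + 16695)*(-13894) = 43175*(-13894) = -599873450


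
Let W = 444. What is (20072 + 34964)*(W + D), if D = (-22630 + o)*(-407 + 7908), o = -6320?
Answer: -11951260356216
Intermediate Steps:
D = -217153950 (D = (-22630 - 6320)*(-407 + 7908) = -28950*7501 = -217153950)
(20072 + 34964)*(W + D) = (20072 + 34964)*(444 - 217153950) = 55036*(-217153506) = -11951260356216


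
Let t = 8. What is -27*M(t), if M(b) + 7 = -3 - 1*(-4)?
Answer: 162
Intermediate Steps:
M(b) = -6 (M(b) = -7 + (-3 - 1*(-4)) = -7 + (-3 + 4) = -7 + 1 = -6)
-27*M(t) = -27*(-6) = 162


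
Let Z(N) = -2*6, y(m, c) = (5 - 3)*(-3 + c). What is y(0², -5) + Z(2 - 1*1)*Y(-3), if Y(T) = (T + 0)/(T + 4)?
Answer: 20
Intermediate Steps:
Y(T) = T/(4 + T)
y(m, c) = -6 + 2*c (y(m, c) = 2*(-3 + c) = -6 + 2*c)
Z(N) = -12
y(0², -5) + Z(2 - 1*1)*Y(-3) = (-6 + 2*(-5)) - (-36)/(4 - 3) = (-6 - 10) - (-36)/1 = -16 - (-36) = -16 - 12*(-3) = -16 + 36 = 20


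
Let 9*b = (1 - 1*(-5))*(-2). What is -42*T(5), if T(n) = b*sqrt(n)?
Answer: 56*sqrt(5) ≈ 125.22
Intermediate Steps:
b = -4/3 (b = ((1 - 1*(-5))*(-2))/9 = ((1 + 5)*(-2))/9 = (6*(-2))/9 = (1/9)*(-12) = -4/3 ≈ -1.3333)
T(n) = -4*sqrt(n)/3
-42*T(5) = -(-56)*sqrt(5) = 56*sqrt(5)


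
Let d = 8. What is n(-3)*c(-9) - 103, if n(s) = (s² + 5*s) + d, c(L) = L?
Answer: -121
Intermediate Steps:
n(s) = 8 + s² + 5*s (n(s) = (s² + 5*s) + 8 = 8 + s² + 5*s)
n(-3)*c(-9) - 103 = (8 + (-3)² + 5*(-3))*(-9) - 103 = (8 + 9 - 15)*(-9) - 103 = 2*(-9) - 103 = -18 - 103 = -121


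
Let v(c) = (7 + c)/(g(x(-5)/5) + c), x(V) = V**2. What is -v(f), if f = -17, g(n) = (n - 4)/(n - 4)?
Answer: -5/8 ≈ -0.62500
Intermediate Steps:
g(n) = 1 (g(n) = (-4 + n)/(-4 + n) = 1)
v(c) = (7 + c)/(1 + c)
-v(f) = -(7 - 17)/(1 - 17) = -(-10)/(-16) = -(-1)*(-10)/16 = -1*5/8 = -5/8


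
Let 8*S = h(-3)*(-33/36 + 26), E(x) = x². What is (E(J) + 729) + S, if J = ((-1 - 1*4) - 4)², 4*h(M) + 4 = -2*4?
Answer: 232979/32 ≈ 7280.6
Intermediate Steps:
h(M) = -3 (h(M) = -1 + (-2*4)/4 = -1 + (¼)*(-8) = -1 - 2 = -3)
J = 81 (J = ((-1 - 4) - 4)² = (-5 - 4)² = (-9)² = 81)
S = -301/32 (S = (-3*(-33/36 + 26))/8 = (-3*(-33*1/36 + 26))/8 = (-3*(-11/12 + 26))/8 = (-3*301/12)/8 = (⅛)*(-301/4) = -301/32 ≈ -9.4063)
(E(J) + 729) + S = (81² + 729) - 301/32 = (6561 + 729) - 301/32 = 7290 - 301/32 = 232979/32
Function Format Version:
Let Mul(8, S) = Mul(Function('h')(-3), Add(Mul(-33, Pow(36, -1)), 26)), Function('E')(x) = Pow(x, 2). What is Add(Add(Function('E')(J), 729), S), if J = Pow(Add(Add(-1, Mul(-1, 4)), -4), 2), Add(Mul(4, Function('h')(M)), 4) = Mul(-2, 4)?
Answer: Rational(232979, 32) ≈ 7280.6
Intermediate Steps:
Function('h')(M) = -3 (Function('h')(M) = Add(-1, Mul(Rational(1, 4), Mul(-2, 4))) = Add(-1, Mul(Rational(1, 4), -8)) = Add(-1, -2) = -3)
J = 81 (J = Pow(Add(Add(-1, -4), -4), 2) = Pow(Add(-5, -4), 2) = Pow(-9, 2) = 81)
S = Rational(-301, 32) (S = Mul(Rational(1, 8), Mul(-3, Add(Mul(-33, Pow(36, -1)), 26))) = Mul(Rational(1, 8), Mul(-3, Add(Mul(-33, Rational(1, 36)), 26))) = Mul(Rational(1, 8), Mul(-3, Add(Rational(-11, 12), 26))) = Mul(Rational(1, 8), Mul(-3, Rational(301, 12))) = Mul(Rational(1, 8), Rational(-301, 4)) = Rational(-301, 32) ≈ -9.4063)
Add(Add(Function('E')(J), 729), S) = Add(Add(Pow(81, 2), 729), Rational(-301, 32)) = Add(Add(6561, 729), Rational(-301, 32)) = Add(7290, Rational(-301, 32)) = Rational(232979, 32)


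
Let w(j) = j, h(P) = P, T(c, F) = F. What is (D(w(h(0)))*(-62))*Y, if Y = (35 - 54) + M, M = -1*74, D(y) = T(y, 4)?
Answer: 23064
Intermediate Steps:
D(y) = 4
M = -74
Y = -93 (Y = (35 - 54) - 74 = -19 - 74 = -93)
(D(w(h(0)))*(-62))*Y = (4*(-62))*(-93) = -248*(-93) = 23064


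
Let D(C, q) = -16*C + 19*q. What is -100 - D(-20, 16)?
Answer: -724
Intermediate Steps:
-100 - D(-20, 16) = -100 - (-16*(-20) + 19*16) = -100 - (320 + 304) = -100 - 1*624 = -100 - 624 = -724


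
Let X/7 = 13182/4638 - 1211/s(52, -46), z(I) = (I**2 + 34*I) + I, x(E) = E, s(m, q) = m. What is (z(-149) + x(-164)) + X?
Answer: 670424099/40196 ≈ 16679.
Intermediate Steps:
z(I) = I**2 + 35*I
X = -5753013/40196 (X = 7*(13182/4638 - 1211/52) = 7*(13182*(1/4638) - 1211*1/52) = 7*(2197/773 - 1211/52) = 7*(-821859/40196) = -5753013/40196 ≈ -143.12)
(z(-149) + x(-164)) + X = (-149*(35 - 149) - 164) - 5753013/40196 = (-149*(-114) - 164) - 5753013/40196 = (16986 - 164) - 5753013/40196 = 16822 - 5753013/40196 = 670424099/40196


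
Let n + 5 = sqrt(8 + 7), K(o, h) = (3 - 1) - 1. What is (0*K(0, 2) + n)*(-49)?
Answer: 245 - 49*sqrt(15) ≈ 55.224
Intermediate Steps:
K(o, h) = 1 (K(o, h) = 2 - 1 = 1)
n = -5 + sqrt(15) (n = -5 + sqrt(8 + 7) = -5 + sqrt(15) ≈ -1.1270)
(0*K(0, 2) + n)*(-49) = (0*1 + (-5 + sqrt(15)))*(-49) = (0 + (-5 + sqrt(15)))*(-49) = (-5 + sqrt(15))*(-49) = 245 - 49*sqrt(15)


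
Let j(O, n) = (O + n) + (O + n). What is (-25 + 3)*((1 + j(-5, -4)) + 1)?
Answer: 352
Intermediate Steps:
j(O, n) = 2*O + 2*n
(-25 + 3)*((1 + j(-5, -4)) + 1) = (-25 + 3)*((1 + (2*(-5) + 2*(-4))) + 1) = -22*((1 + (-10 - 8)) + 1) = -22*((1 - 18) + 1) = -22*(-17 + 1) = -22*(-16) = 352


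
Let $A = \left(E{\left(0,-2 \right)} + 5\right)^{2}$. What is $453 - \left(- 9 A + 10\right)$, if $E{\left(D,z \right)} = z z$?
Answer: $1172$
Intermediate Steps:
$E{\left(D,z \right)} = z^{2}$
$A = 81$ ($A = \left(\left(-2\right)^{2} + 5\right)^{2} = \left(4 + 5\right)^{2} = 9^{2} = 81$)
$453 - \left(- 9 A + 10\right) = 453 - \left(\left(-9\right) 81 + 10\right) = 453 - \left(-729 + 10\right) = 453 - -719 = 453 + 719 = 1172$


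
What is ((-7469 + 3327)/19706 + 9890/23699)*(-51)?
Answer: -2466642591/233506247 ≈ -10.563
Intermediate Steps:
((-7469 + 3327)/19706 + 9890/23699)*(-51) = (-4142*1/19706 + 9890*(1/23699))*(-51) = (-2071/9853 + 9890/23699)*(-51) = (48365541/233506247)*(-51) = -2466642591/233506247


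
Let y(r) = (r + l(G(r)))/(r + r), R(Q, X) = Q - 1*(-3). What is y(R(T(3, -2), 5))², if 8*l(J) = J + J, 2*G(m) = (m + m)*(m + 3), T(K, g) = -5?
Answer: 25/64 ≈ 0.39063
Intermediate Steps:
R(Q, X) = 3 + Q (R(Q, X) = Q + 3 = 3 + Q)
G(m) = m*(3 + m) (G(m) = ((m + m)*(m + 3))/2 = ((2*m)*(3 + m))/2 = (2*m*(3 + m))/2 = m*(3 + m))
l(J) = J/4 (l(J) = (J + J)/8 = (2*J)/8 = J/4)
y(r) = (r + r*(3 + r)/4)/(2*r) (y(r) = (r + (r*(3 + r))/4)/(r + r) = (r + r*(3 + r)/4)/((2*r)) = (r + r*(3 + r)/4)*(1/(2*r)) = (r + r*(3 + r)/4)/(2*r))
y(R(T(3, -2), 5))² = (7/8 + (3 - 5)/8)² = (7/8 + (⅛)*(-2))² = (7/8 - ¼)² = (5/8)² = 25/64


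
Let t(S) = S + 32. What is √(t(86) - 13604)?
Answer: I*√13486 ≈ 116.13*I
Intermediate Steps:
t(S) = 32 + S
√(t(86) - 13604) = √((32 + 86) - 13604) = √(118 - 13604) = √(-13486) = I*√13486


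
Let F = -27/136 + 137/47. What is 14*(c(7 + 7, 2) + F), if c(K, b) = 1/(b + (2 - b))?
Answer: 143913/3196 ≈ 45.029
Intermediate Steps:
c(K, b) = ½ (c(K, b) = 1/2 = ½)
F = 17363/6392 (F = -27*1/136 + 137*(1/47) = -27/136 + 137/47 = 17363/6392 ≈ 2.7164)
14*(c(7 + 7, 2) + F) = 14*(½ + 17363/6392) = 14*(20559/6392) = 143913/3196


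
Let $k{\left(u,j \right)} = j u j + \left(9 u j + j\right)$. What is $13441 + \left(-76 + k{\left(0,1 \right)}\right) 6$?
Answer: $12991$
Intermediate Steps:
$k{\left(u,j \right)} = j + u j^{2} + 9 j u$ ($k{\left(u,j \right)} = u j^{2} + \left(9 j u + j\right) = u j^{2} + \left(j + 9 j u\right) = j + u j^{2} + 9 j u$)
$13441 + \left(-76 + k{\left(0,1 \right)}\right) 6 = 13441 + \left(-76 + 1 \left(1 + 9 \cdot 0 + 1 \cdot 0\right)\right) 6 = 13441 + \left(-76 + 1 \left(1 + 0 + 0\right)\right) 6 = 13441 + \left(-76 + 1 \cdot 1\right) 6 = 13441 + \left(-76 + 1\right) 6 = 13441 - 450 = 12991$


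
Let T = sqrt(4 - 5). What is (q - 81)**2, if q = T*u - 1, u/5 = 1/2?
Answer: 26871/4 - 410*I ≈ 6717.8 - 410.0*I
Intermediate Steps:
T = I (T = sqrt(-1) = I ≈ 1.0*I)
u = 5/2 ≈ 2.5000
q = -1 + 5*I/2 (q = I*(5/2) - 1 = 5*I/2 - 1 = -1 + 5*I/2 ≈ -1.0 + 2.5*I)
(q - 81)**2 = ((-1 + 5*I/2) - 81)**2 = (-82 + 5*I/2)**2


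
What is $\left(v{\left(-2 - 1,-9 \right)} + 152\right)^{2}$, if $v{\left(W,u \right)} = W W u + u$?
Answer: $3844$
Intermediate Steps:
$v{\left(W,u \right)} = u + u W^{2}$ ($v{\left(W,u \right)} = W^{2} u + u = u W^{2} + u = u + u W^{2}$)
$\left(v{\left(-2 - 1,-9 \right)} + 152\right)^{2} = \left(- 9 \left(1 + \left(-2 - 1\right)^{2}\right) + 152\right)^{2} = \left(- 9 \left(1 + \left(-3\right)^{2}\right) + 152\right)^{2} = \left(- 9 \left(1 + 9\right) + 152\right)^{2} = \left(\left(-9\right) 10 + 152\right)^{2} = \left(-90 + 152\right)^{2} = 62^{2} = 3844$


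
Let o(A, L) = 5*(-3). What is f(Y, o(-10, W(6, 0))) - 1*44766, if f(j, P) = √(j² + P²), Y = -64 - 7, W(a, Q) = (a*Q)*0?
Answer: -44766 + √5266 ≈ -44693.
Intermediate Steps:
W(a, Q) = 0 (W(a, Q) = (Q*a)*0 = 0)
o(A, L) = -15
Y = -71
f(j, P) = √(P² + j²)
f(Y, o(-10, W(6, 0))) - 1*44766 = √((-15)² + (-71)²) - 1*44766 = √(225 + 5041) - 44766 = √5266 - 44766 = -44766 + √5266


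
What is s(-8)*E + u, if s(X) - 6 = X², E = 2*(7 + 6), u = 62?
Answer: 1882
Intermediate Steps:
E = 26 (E = 2*13 = 26)
s(X) = 6 + X²
s(-8)*E + u = (6 + (-8)²)*26 + 62 = (6 + 64)*26 + 62 = 70*26 + 62 = 1820 + 62 = 1882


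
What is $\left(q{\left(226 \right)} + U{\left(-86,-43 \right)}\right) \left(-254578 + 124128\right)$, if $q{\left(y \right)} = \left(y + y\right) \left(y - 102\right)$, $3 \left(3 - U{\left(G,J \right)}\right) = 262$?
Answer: $- \frac{21901380950}{3} \approx -7.3005 \cdot 10^{9}$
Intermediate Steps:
$U{\left(G,J \right)} = - \frac{253}{3}$ ($U{\left(G,J \right)} = 3 - \frac{262}{3} = - \frac{253}{3}$)
$q{\left(y \right)} = 2 y \left(-102 + y\right)$
$\left(q{\left(226 \right)} + U{\left(-86,-43 \right)}\right) \left(-254578 + 124128\right) = \left(2 \cdot 226 \left(-102 + 226\right) - \frac{253}{3}\right) \left(-254578 + 124128\right) = \left(2 \cdot 226 \cdot 124 - \frac{253}{3}\right) \left(-130450\right) = \left(56048 - \frac{253}{3}\right) \left(-130450\right) = \frac{167891}{3} \left(-130450\right) = - \frac{21901380950}{3}$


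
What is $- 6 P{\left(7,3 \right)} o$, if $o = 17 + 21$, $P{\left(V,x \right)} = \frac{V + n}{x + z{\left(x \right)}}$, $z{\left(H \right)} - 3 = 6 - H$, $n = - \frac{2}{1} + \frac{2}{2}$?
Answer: $-152$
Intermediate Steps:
$n = -1$ ($n = \left(-2\right) 1 + 2 \cdot \frac{1}{2} = -2 + 1 = -1$)
$z{\left(H \right)} = 9 - H$ ($z{\left(H \right)} = 3 - \left(-6 + H\right) = 9 - H$)
$P{\left(V,x \right)} = - \frac{1}{9} + \frac{V}{9}$ ($P{\left(V,x \right)} = \frac{V - 1}{x - \left(-9 + x\right)} = \frac{-1 + V}{9} = \left(-1 + V\right) \frac{1}{9} = - \frac{1}{9} + \frac{V}{9}$)
$o = 38$
$- 6 P{\left(7,3 \right)} o = - 6 \left(- \frac{1}{9} + \frac{1}{9} \cdot 7\right) 38 = - 6 \left(- \frac{1}{9} + \frac{7}{9}\right) 38 = \left(-6\right) \frac{2}{3} \cdot 38 = \left(-4\right) 38 = -152$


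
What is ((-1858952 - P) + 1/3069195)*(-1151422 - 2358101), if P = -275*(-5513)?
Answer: 12117933692175951024/1023065 ≈ 1.1845e+13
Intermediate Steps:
P = 1516075
((-1858952 - P) + 1/3069195)*(-1151422 - 2358101) = ((-1858952 - 1*1516075) + 1/3069195)*(-1151422 - 2358101) = ((-1858952 - 1516075) + 1/3069195)*(-3509523) = (-3375027 + 1/3069195)*(-3509523) = -10358615993264/3069195*(-3509523) = 12117933692175951024/1023065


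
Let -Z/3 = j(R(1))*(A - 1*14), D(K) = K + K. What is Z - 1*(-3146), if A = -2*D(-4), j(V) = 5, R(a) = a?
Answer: 3116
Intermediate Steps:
D(K) = 2*K
A = 16 (A = -4*(-4) = -2*(-8) = 16)
Z = -30 (Z = -15*(16 - 1*14) = -15*(16 - 14) = -15*2 = -3*10 = -30)
Z - 1*(-3146) = -30 - 1*(-3146) = -30 + 3146 = 3116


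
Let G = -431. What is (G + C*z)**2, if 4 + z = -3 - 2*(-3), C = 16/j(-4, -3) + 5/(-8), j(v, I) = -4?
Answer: 11634921/64 ≈ 1.8180e+5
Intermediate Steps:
C = -37/8 (C = 16/(-4) + 5/(-8) = 16*(-1/4) + 5*(-1/8) = -4 - 5/8 = -37/8 ≈ -4.6250)
z = -1 (z = -4 + (-3 - 2*(-3)) = -4 + (-3 + 6) = -4 + 3 = -1)
(G + C*z)**2 = (-431 - 37/8*(-1))**2 = (-431 + 37/8)**2 = (-3411/8)**2 = 11634921/64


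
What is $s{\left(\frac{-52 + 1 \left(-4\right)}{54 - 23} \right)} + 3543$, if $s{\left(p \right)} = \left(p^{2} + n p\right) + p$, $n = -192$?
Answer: $\frac{3739535}{961} \approx 3891.3$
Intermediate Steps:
$s{\left(p \right)} = p^{2} - 191 p$ ($s{\left(p \right)} = \left(p^{2} - 192 p\right) + p = p^{2} - 191 p$)
$s{\left(\frac{-52 + 1 \left(-4\right)}{54 - 23} \right)} + 3543 = \frac{-52 + 1 \left(-4\right)}{54 - 23} \left(-191 + \frac{-52 + 1 \left(-4\right)}{54 - 23}\right) + 3543 = \frac{-52 - 4}{31} \left(-191 + \frac{-52 - 4}{31}\right) + 3543 = \left(-56\right) \frac{1}{31} \left(-191 - \frac{56}{31}\right) + 3543 = - \frac{56 \left(-191 - \frac{56}{31}\right)}{31} + 3543 = \left(- \frac{56}{31}\right) \left(- \frac{5977}{31}\right) + 3543 = \frac{334712}{961} + 3543 = \frac{3739535}{961}$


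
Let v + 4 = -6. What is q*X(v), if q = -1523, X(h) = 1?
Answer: -1523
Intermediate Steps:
v = -10 (v = -4 - 6 = -10)
q*X(v) = -1523*1 = -1523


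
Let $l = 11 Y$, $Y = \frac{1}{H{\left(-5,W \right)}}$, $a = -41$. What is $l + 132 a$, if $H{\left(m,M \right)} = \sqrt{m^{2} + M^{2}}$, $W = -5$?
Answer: $-5412 + \frac{11 \sqrt{2}}{10} \approx -5410.4$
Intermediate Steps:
$H{\left(m,M \right)} = \sqrt{M^{2} + m^{2}}$
$Y = \frac{\sqrt{2}}{10}$ ($Y = \frac{1}{\sqrt{\left(-5\right)^{2} + \left(-5\right)^{2}}} = \frac{1}{\sqrt{25 + 25}} = \frac{1}{\sqrt{50}} = \frac{1}{5 \sqrt{2}} = \frac{\sqrt{2}}{10} \approx 0.14142$)
$l = \frac{11 \sqrt{2}}{10}$ ($l = 11 \frac{\sqrt{2}}{10} = \frac{11 \sqrt{2}}{10} \approx 1.5556$)
$l + 132 a = \frac{11 \sqrt{2}}{10} + 132 \left(-41\right) = \frac{11 \sqrt{2}}{10} - 5412 = -5412 + \frac{11 \sqrt{2}}{10}$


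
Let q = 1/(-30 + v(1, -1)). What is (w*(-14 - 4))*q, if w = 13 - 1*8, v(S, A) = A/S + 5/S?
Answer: 45/13 ≈ 3.4615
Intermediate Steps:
v(S, A) = 5/S + A/S
w = 5 (w = 13 - 8 = 5)
q = -1/26 (q = 1/(-30 + (5 - 1)/1) = 1/(-30 + 1*4) = 1/(-30 + 4) = 1/(-26) = -1/26 ≈ -0.038462)
(w*(-14 - 4))*q = (5*(-14 - 4))*(-1/26) = (5*(-18))*(-1/26) = -90*(-1/26) = 45/13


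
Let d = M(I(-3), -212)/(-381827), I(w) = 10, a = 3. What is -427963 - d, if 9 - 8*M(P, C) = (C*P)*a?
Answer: -1307262620839/3054616 ≈ -4.2796e+5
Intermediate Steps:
M(P, C) = 9/8 - 3*C*P/8 (M(P, C) = 9/8 - C*P*3/8 = 9/8 - 3*C*P/8)
d = -6369/3054616 (d = (9/8 - 3/8*(-212)*10)/(-381827) = (9/8 + 795)*(-1/381827) = (6369/8)*(-1/381827) = -6369/3054616 ≈ -0.0020850)
-427963 - d = -427963 - 1*(-6369/3054616) = -427963 + 6369/3054616 = -1307262620839/3054616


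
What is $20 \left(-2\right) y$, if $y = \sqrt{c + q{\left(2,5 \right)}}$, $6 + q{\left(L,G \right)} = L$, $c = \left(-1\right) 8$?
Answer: $- 80 i \sqrt{3} \approx - 138.56 i$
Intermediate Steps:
$c = -8$
$q{\left(L,G \right)} = -6 + L$
$y = 2 i \sqrt{3}$ ($y = \sqrt{-8 + \left(-6 + 2\right)} = \sqrt{-8 - 4} = \sqrt{-12} = 2 i \sqrt{3} \approx 3.4641 i$)
$20 \left(-2\right) y = 20 \left(-2\right) 2 i \sqrt{3} = - 40 \cdot 2 i \sqrt{3} = - 80 i \sqrt{3}$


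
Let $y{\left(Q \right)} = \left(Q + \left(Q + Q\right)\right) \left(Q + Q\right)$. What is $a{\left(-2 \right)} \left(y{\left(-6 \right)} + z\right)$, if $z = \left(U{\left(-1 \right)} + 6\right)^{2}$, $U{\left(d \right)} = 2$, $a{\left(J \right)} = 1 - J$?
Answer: $840$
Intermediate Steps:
$y{\left(Q \right)} = 6 Q^{2}$ ($y{\left(Q \right)} = \left(Q + 2 Q\right) 2 Q = 3 Q 2 Q = 6 Q^{2}$)
$z = 64$ ($z = \left(2 + 6\right)^{2} = 8^{2} = 64$)
$a{\left(-2 \right)} \left(y{\left(-6 \right)} + z\right) = \left(1 - -2\right) \left(6 \left(-6\right)^{2} + 64\right) = \left(1 + 2\right) \left(6 \cdot 36 + 64\right) = 3 \left(216 + 64\right) = 3 \cdot 280 = 840$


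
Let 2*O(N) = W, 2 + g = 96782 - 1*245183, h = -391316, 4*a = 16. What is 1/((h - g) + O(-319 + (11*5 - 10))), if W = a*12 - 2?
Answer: -1/242890 ≈ -4.1171e-6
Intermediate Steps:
a = 4 (a = (¼)*16 = 4)
g = -148403 (g = -2 + (96782 - 1*245183) = -2 + (96782 - 245183) = -2 - 148401 = -148403)
W = 46 (W = 4*12 - 2 = 48 - 2 = 46)
O(N) = 23 (O(N) = (½)*46 = 23)
1/((h - g) + O(-319 + (11*5 - 10))) = 1/((-391316 - 1*(-148403)) + 23) = 1/((-391316 + 148403) + 23) = 1/(-242913 + 23) = 1/(-242890) = -1/242890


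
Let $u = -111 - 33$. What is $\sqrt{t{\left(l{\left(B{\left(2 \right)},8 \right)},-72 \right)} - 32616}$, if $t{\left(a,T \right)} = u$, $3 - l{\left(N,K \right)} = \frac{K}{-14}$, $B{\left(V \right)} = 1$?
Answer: $6 i \sqrt{910} \approx 181.0 i$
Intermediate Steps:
$l{\left(N,K \right)} = 3 + \frac{K}{14}$ ($l{\left(N,K \right)} = 3 - \frac{K}{-14} = 3 - K \left(- \frac{1}{14}\right) = 3 - - \frac{K}{14} = 3 + \frac{K}{14}$)
$u = -144$
$t{\left(a,T \right)} = -144$
$\sqrt{t{\left(l{\left(B{\left(2 \right)},8 \right)},-72 \right)} - 32616} = \sqrt{-144 - 32616} = \sqrt{-32760} = 6 i \sqrt{910}$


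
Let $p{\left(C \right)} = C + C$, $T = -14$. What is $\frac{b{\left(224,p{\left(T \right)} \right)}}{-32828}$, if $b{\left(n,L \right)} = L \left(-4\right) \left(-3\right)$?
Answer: $\frac{84}{8207} \approx 0.010235$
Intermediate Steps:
$p{\left(C \right)} = 2 C$
$b{\left(n,L \right)} = 12 L$ ($b{\left(n,L \right)} = - 4 L \left(-3\right) = 12 L$)
$\frac{b{\left(224,p{\left(T \right)} \right)}}{-32828} = \frac{12 \cdot 2 \left(-14\right)}{-32828} = 12 \left(-28\right) \left(- \frac{1}{32828}\right) = \left(-336\right) \left(- \frac{1}{32828}\right) = \frac{84}{8207}$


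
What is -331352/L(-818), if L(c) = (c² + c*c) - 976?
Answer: -41419/167159 ≈ -0.24778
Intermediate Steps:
L(c) = -976 + 2*c² (L(c) = (c² + c²) - 976 = 2*c² - 976 = -976 + 2*c²)
-331352/L(-818) = -331352/(-976 + 2*(-818)²) = -331352/(-976 + 2*669124) = -331352/(-976 + 1338248) = -331352/1337272 = -331352*1/1337272 = -41419/167159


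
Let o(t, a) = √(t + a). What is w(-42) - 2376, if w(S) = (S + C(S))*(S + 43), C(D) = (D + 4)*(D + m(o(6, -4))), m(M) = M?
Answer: -822 - 38*√2 ≈ -875.74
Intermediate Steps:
o(t, a) = √(a + t)
C(D) = (4 + D)*(D + √2) (C(D) = (D + 4)*(D + √(-4 + 6)) = (4 + D)*(D + √2))
w(S) = (43 + S)*(S² + 4*√2 + 5*S + S*√2) (w(S) = (S + (S² + 4*S + 4*√2 + S*√2))*(S + 43) = (S² + 4*√2 + 5*S + S*√2)*(43 + S) = (43 + S)*(S² + 4*√2 + 5*S + S*√2))
w(-42) - 2376 = ((-42)³ + 48*(-42)² + 172*√2 + 215*(-42) + √2*(-42)² + 47*(-42)*√2) - 2376 = (-74088 + 48*1764 + 172*√2 - 9030 + √2*1764 - 1974*√2) - 2376 = (-74088 + 84672 + 172*√2 - 9030 + 1764*√2 - 1974*√2) - 2376 = (1554 - 38*√2) - 2376 = -822 - 38*√2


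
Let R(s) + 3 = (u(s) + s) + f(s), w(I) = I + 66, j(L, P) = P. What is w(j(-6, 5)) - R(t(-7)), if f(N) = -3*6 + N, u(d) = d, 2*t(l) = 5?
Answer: 169/2 ≈ 84.500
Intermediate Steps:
t(l) = 5/2 (t(l) = (½)*5 = 5/2)
w(I) = 66 + I
f(N) = -18 + N
R(s) = -21 + 3*s (R(s) = -3 + ((s + s) + (-18 + s)) = -3 + (2*s + (-18 + s)) = -3 + (-18 + 3*s) = -21 + 3*s)
w(j(-6, 5)) - R(t(-7)) = (66 + 5) - (-21 + 3*(5/2)) = 71 - (-21 + 15/2) = 71 - 1*(-27/2) = 71 + 27/2 = 169/2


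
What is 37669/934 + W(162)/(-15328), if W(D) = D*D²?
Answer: -212096045/894772 ≈ -237.04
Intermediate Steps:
W(D) = D³
37669/934 + W(162)/(-15328) = 37669/934 + 162³/(-15328) = 37669*(1/934) + 4251528*(-1/15328) = 37669/934 - 531441/1916 = -212096045/894772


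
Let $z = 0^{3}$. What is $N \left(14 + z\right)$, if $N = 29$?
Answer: $406$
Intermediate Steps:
$z = 0$
$N \left(14 + z\right) = 29 \left(14 + 0\right) = 29 \cdot 14 = 406$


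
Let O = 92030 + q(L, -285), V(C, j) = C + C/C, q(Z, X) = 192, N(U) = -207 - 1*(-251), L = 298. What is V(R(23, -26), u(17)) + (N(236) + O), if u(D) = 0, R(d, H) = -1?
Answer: 92266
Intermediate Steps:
N(U) = 44 (N(U) = -207 + 251 = 44)
V(C, j) = 1 + C (V(C, j) = C + 1 = 1 + C)
O = 92222 (O = 92030 + 192 = 92222)
V(R(23, -26), u(17)) + (N(236) + O) = (1 - 1) + (44 + 92222) = 0 + 92266 = 92266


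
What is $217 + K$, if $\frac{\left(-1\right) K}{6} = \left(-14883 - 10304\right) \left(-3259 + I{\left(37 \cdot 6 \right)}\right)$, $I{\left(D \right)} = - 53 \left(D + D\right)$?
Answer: $-4048709285$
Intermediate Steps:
$I{\left(D \right)} = - 106 D$ ($I{\left(D \right)} = - 53 \cdot 2 D = - 106 D$)
$K = -4048709502$ ($K = - 6 \left(-14883 - 10304\right) \left(-3259 - 106 \cdot 37 \cdot 6\right) = - 6 \left(- 25187 \left(-3259 - 23532\right)\right) = - 6 \left(\left(-25187\right) \left(-26791\right)\right) = \left(-6\right) 674784917 = -4048709502$)
$217 + K = 217 - 4048709502 = -4048709285$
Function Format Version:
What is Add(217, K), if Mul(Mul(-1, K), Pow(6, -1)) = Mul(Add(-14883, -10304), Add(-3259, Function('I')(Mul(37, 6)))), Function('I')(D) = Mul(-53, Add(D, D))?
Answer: -4048709285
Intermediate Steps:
Function('I')(D) = Mul(-106, D) (Function('I')(D) = Mul(-53, Mul(2, D)) = Mul(-106, D))
K = -4048709502 (K = Mul(-6, Mul(Add(-14883, -10304), Add(-3259, Mul(-106, Mul(37, 6))))) = Mul(-6, Mul(-25187, Add(-3259, Mul(-106, 222)))) = Mul(-6, Mul(-25187, Add(-3259, -23532))) = Mul(-6, Mul(-25187, -26791)) = Mul(-6, 674784917) = -4048709502)
Add(217, K) = Add(217, -4048709502) = -4048709285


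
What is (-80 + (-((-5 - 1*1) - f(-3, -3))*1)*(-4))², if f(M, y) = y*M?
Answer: 19600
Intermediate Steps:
f(M, y) = M*y
(-80 + (-((-5 - 1*1) - f(-3, -3))*1)*(-4))² = (-80 + (-((-5 - 1*1) - (-3)*(-3))*1)*(-4))² = (-80 + (-((-5 - 1) - 1*9)*1)*(-4))² = (-80 + (-(-6 - 9)*1)*(-4))² = (-80 + (-1*(-15)*1)*(-4))² = (-80 + (15*1)*(-4))² = (-80 + 15*(-4))² = (-80 - 60)² = (-140)² = 19600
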